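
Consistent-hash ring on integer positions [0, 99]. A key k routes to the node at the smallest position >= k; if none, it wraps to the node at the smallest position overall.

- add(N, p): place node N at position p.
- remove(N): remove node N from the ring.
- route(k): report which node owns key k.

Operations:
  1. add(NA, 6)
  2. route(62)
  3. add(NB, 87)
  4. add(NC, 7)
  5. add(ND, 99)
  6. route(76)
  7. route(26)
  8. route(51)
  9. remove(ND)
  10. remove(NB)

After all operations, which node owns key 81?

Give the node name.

Op 1: add NA@6 -> ring=[6:NA]
Op 2: route key 62: none >= 62, wrap to smallest pos 6 -> NA
Op 3: add NB@87 -> ring=[6:NA,87:NB]
Op 4: add NC@7 -> ring=[6:NA,7:NC,87:NB]
Op 5: add ND@99 -> ring=[6:NA,7:NC,87:NB,99:ND]
Op 6: route key 76: smallest pos >= 76 is 87 -> NB
Op 7: route key 26: smallest pos >= 26 is 87 -> NB
Op 8: route key 51: smallest pos >= 51 is 87 -> NB
Op 9: remove ND -> ring=[6:NA,7:NC,87:NB]
Op 10: remove NB -> ring=[6:NA,7:NC]
Final route key 81: none >= 81, wrap to smallest pos 6 -> NA

Answer: NA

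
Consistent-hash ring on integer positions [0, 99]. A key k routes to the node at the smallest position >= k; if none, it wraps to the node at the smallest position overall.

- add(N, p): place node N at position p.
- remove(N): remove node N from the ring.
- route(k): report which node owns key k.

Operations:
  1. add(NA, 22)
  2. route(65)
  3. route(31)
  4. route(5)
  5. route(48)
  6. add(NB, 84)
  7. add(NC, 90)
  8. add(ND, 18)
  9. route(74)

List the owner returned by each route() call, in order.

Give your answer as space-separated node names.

Answer: NA NA NA NA NB

Derivation:
Op 1: add NA@22 -> ring=[22:NA]
Op 2: route key 65: none >= 65, wrap to smallest pos 22 -> NA
Op 3: route key 31: none >= 31, wrap to smallest pos 22 -> NA
Op 4: route key 5: smallest pos >= 5 is 22 -> NA
Op 5: route key 48: none >= 48, wrap to smallest pos 22 -> NA
Op 6: add NB@84 -> ring=[22:NA,84:NB]
Op 7: add NC@90 -> ring=[22:NA,84:NB,90:NC]
Op 8: add ND@18 -> ring=[18:ND,22:NA,84:NB,90:NC]
Op 9: route key 74: smallest pos >= 74 is 84 -> NB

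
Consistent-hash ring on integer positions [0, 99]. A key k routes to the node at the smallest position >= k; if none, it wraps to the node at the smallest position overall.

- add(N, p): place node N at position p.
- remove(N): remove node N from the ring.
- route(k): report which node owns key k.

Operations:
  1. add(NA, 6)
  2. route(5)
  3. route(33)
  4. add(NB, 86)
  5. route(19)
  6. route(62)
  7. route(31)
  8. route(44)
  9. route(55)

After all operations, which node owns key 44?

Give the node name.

Op 1: add NA@6 -> ring=[6:NA]
Op 2: route key 5: smallest pos >= 5 is 6 -> NA
Op 3: route key 33: none >= 33, wrap to smallest pos 6 -> NA
Op 4: add NB@86 -> ring=[6:NA,86:NB]
Op 5: route key 19: smallest pos >= 19 is 86 -> NB
Op 6: route key 62: smallest pos >= 62 is 86 -> NB
Op 7: route key 31: smallest pos >= 31 is 86 -> NB
Op 8: route key 44: smallest pos >= 44 is 86 -> NB
Op 9: route key 55: smallest pos >= 55 is 86 -> NB
Final route key 44: smallest pos >= 44 is 86 -> NB

Answer: NB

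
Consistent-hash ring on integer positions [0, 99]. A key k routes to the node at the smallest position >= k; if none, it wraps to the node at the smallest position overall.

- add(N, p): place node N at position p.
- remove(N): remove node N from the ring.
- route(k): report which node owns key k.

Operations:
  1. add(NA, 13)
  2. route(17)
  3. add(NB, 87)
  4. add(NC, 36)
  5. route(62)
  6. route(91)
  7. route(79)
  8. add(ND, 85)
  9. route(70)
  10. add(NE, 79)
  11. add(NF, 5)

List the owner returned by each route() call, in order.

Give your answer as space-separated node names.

Answer: NA NB NA NB ND

Derivation:
Op 1: add NA@13 -> ring=[13:NA]
Op 2: route key 17: none >= 17, wrap to smallest pos 13 -> NA
Op 3: add NB@87 -> ring=[13:NA,87:NB]
Op 4: add NC@36 -> ring=[13:NA,36:NC,87:NB]
Op 5: route key 62: smallest pos >= 62 is 87 -> NB
Op 6: route key 91: none >= 91, wrap to smallest pos 13 -> NA
Op 7: route key 79: smallest pos >= 79 is 87 -> NB
Op 8: add ND@85 -> ring=[13:NA,36:NC,85:ND,87:NB]
Op 9: route key 70: smallest pos >= 70 is 85 -> ND
Op 10: add NE@79 -> ring=[13:NA,36:NC,79:NE,85:ND,87:NB]
Op 11: add NF@5 -> ring=[5:NF,13:NA,36:NC,79:NE,85:ND,87:NB]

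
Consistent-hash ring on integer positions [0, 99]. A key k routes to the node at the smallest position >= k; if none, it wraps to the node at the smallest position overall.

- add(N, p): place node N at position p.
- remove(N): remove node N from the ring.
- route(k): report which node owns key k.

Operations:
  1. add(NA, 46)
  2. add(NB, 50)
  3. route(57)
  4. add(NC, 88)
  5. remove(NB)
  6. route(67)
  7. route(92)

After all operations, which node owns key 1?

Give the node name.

Op 1: add NA@46 -> ring=[46:NA]
Op 2: add NB@50 -> ring=[46:NA,50:NB]
Op 3: route key 57: none >= 57, wrap to smallest pos 46 -> NA
Op 4: add NC@88 -> ring=[46:NA,50:NB,88:NC]
Op 5: remove NB -> ring=[46:NA,88:NC]
Op 6: route key 67: smallest pos >= 67 is 88 -> NC
Op 7: route key 92: none >= 92, wrap to smallest pos 46 -> NA
Final route key 1: smallest pos >= 1 is 46 -> NA

Answer: NA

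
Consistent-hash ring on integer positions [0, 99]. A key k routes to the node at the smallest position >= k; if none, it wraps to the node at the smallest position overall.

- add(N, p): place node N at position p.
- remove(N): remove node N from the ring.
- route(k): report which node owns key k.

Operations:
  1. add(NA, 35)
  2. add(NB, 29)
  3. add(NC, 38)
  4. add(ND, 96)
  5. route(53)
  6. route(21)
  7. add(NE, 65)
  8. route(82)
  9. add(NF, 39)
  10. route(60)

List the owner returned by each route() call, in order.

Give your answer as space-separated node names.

Answer: ND NB ND NE

Derivation:
Op 1: add NA@35 -> ring=[35:NA]
Op 2: add NB@29 -> ring=[29:NB,35:NA]
Op 3: add NC@38 -> ring=[29:NB,35:NA,38:NC]
Op 4: add ND@96 -> ring=[29:NB,35:NA,38:NC,96:ND]
Op 5: route key 53: smallest pos >= 53 is 96 -> ND
Op 6: route key 21: smallest pos >= 21 is 29 -> NB
Op 7: add NE@65 -> ring=[29:NB,35:NA,38:NC,65:NE,96:ND]
Op 8: route key 82: smallest pos >= 82 is 96 -> ND
Op 9: add NF@39 -> ring=[29:NB,35:NA,38:NC,39:NF,65:NE,96:ND]
Op 10: route key 60: smallest pos >= 60 is 65 -> NE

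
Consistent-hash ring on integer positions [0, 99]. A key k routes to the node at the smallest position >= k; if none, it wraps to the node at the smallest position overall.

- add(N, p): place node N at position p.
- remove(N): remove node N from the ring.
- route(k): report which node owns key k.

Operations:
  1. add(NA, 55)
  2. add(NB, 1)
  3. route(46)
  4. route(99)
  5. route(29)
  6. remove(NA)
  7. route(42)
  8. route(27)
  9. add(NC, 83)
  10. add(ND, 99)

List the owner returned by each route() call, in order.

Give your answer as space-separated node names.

Answer: NA NB NA NB NB

Derivation:
Op 1: add NA@55 -> ring=[55:NA]
Op 2: add NB@1 -> ring=[1:NB,55:NA]
Op 3: route key 46: smallest pos >= 46 is 55 -> NA
Op 4: route key 99: none >= 99, wrap to smallest pos 1 -> NB
Op 5: route key 29: smallest pos >= 29 is 55 -> NA
Op 6: remove NA -> ring=[1:NB]
Op 7: route key 42: none >= 42, wrap to smallest pos 1 -> NB
Op 8: route key 27: none >= 27, wrap to smallest pos 1 -> NB
Op 9: add NC@83 -> ring=[1:NB,83:NC]
Op 10: add ND@99 -> ring=[1:NB,83:NC,99:ND]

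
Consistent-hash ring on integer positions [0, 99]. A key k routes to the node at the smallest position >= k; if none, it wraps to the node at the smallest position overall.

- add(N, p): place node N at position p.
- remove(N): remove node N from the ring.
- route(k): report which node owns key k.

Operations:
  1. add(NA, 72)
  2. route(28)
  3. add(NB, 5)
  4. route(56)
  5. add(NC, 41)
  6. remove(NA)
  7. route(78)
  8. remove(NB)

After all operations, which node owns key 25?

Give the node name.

Op 1: add NA@72 -> ring=[72:NA]
Op 2: route key 28: smallest pos >= 28 is 72 -> NA
Op 3: add NB@5 -> ring=[5:NB,72:NA]
Op 4: route key 56: smallest pos >= 56 is 72 -> NA
Op 5: add NC@41 -> ring=[5:NB,41:NC,72:NA]
Op 6: remove NA -> ring=[5:NB,41:NC]
Op 7: route key 78: none >= 78, wrap to smallest pos 5 -> NB
Op 8: remove NB -> ring=[41:NC]
Final route key 25: smallest pos >= 25 is 41 -> NC

Answer: NC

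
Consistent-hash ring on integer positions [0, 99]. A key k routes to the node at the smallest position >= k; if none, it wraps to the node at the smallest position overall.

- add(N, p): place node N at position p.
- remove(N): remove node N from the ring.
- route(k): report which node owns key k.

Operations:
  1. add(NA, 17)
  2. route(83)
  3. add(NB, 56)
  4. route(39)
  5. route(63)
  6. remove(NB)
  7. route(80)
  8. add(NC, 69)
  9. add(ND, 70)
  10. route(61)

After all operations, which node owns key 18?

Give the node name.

Op 1: add NA@17 -> ring=[17:NA]
Op 2: route key 83: none >= 83, wrap to smallest pos 17 -> NA
Op 3: add NB@56 -> ring=[17:NA,56:NB]
Op 4: route key 39: smallest pos >= 39 is 56 -> NB
Op 5: route key 63: none >= 63, wrap to smallest pos 17 -> NA
Op 6: remove NB -> ring=[17:NA]
Op 7: route key 80: none >= 80, wrap to smallest pos 17 -> NA
Op 8: add NC@69 -> ring=[17:NA,69:NC]
Op 9: add ND@70 -> ring=[17:NA,69:NC,70:ND]
Op 10: route key 61: smallest pos >= 61 is 69 -> NC
Final route key 18: smallest pos >= 18 is 69 -> NC

Answer: NC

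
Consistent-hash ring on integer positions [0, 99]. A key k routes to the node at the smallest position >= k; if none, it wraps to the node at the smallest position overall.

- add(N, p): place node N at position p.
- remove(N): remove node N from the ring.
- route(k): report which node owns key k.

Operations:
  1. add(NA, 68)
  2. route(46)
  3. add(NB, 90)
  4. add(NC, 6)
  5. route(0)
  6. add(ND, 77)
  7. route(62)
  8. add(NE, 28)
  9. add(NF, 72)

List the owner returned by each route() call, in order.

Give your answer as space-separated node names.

Answer: NA NC NA

Derivation:
Op 1: add NA@68 -> ring=[68:NA]
Op 2: route key 46: smallest pos >= 46 is 68 -> NA
Op 3: add NB@90 -> ring=[68:NA,90:NB]
Op 4: add NC@6 -> ring=[6:NC,68:NA,90:NB]
Op 5: route key 0: smallest pos >= 0 is 6 -> NC
Op 6: add ND@77 -> ring=[6:NC,68:NA,77:ND,90:NB]
Op 7: route key 62: smallest pos >= 62 is 68 -> NA
Op 8: add NE@28 -> ring=[6:NC,28:NE,68:NA,77:ND,90:NB]
Op 9: add NF@72 -> ring=[6:NC,28:NE,68:NA,72:NF,77:ND,90:NB]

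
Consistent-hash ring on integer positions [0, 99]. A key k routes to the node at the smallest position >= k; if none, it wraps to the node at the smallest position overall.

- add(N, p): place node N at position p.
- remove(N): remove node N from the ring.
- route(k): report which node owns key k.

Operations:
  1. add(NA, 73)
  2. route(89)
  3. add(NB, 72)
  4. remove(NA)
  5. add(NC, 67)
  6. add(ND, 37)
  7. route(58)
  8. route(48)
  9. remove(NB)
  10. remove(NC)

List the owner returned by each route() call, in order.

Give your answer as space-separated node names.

Answer: NA NC NC

Derivation:
Op 1: add NA@73 -> ring=[73:NA]
Op 2: route key 89: none >= 89, wrap to smallest pos 73 -> NA
Op 3: add NB@72 -> ring=[72:NB,73:NA]
Op 4: remove NA -> ring=[72:NB]
Op 5: add NC@67 -> ring=[67:NC,72:NB]
Op 6: add ND@37 -> ring=[37:ND,67:NC,72:NB]
Op 7: route key 58: smallest pos >= 58 is 67 -> NC
Op 8: route key 48: smallest pos >= 48 is 67 -> NC
Op 9: remove NB -> ring=[37:ND,67:NC]
Op 10: remove NC -> ring=[37:ND]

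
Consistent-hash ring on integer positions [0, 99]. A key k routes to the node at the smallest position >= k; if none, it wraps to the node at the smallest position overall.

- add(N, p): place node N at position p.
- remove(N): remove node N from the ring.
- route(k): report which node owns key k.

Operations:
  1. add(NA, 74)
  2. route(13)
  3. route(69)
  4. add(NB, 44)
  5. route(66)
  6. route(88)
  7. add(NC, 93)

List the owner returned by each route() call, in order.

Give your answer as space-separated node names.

Answer: NA NA NA NB

Derivation:
Op 1: add NA@74 -> ring=[74:NA]
Op 2: route key 13: smallest pos >= 13 is 74 -> NA
Op 3: route key 69: smallest pos >= 69 is 74 -> NA
Op 4: add NB@44 -> ring=[44:NB,74:NA]
Op 5: route key 66: smallest pos >= 66 is 74 -> NA
Op 6: route key 88: none >= 88, wrap to smallest pos 44 -> NB
Op 7: add NC@93 -> ring=[44:NB,74:NA,93:NC]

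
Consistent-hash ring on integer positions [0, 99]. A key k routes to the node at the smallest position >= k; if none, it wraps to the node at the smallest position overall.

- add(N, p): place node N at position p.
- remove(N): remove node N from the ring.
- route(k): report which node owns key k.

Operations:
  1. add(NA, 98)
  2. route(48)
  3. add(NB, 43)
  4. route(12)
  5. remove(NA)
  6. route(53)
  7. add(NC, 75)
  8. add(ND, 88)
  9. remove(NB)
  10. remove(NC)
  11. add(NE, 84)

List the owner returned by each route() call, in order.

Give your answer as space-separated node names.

Op 1: add NA@98 -> ring=[98:NA]
Op 2: route key 48: smallest pos >= 48 is 98 -> NA
Op 3: add NB@43 -> ring=[43:NB,98:NA]
Op 4: route key 12: smallest pos >= 12 is 43 -> NB
Op 5: remove NA -> ring=[43:NB]
Op 6: route key 53: none >= 53, wrap to smallest pos 43 -> NB
Op 7: add NC@75 -> ring=[43:NB,75:NC]
Op 8: add ND@88 -> ring=[43:NB,75:NC,88:ND]
Op 9: remove NB -> ring=[75:NC,88:ND]
Op 10: remove NC -> ring=[88:ND]
Op 11: add NE@84 -> ring=[84:NE,88:ND]

Answer: NA NB NB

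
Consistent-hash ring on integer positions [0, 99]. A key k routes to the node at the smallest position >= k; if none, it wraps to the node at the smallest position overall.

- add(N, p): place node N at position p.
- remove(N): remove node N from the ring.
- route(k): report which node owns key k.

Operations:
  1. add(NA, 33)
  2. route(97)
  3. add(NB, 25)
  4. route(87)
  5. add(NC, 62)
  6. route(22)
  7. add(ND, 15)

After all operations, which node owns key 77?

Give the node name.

Answer: ND

Derivation:
Op 1: add NA@33 -> ring=[33:NA]
Op 2: route key 97: none >= 97, wrap to smallest pos 33 -> NA
Op 3: add NB@25 -> ring=[25:NB,33:NA]
Op 4: route key 87: none >= 87, wrap to smallest pos 25 -> NB
Op 5: add NC@62 -> ring=[25:NB,33:NA,62:NC]
Op 6: route key 22: smallest pos >= 22 is 25 -> NB
Op 7: add ND@15 -> ring=[15:ND,25:NB,33:NA,62:NC]
Final route key 77: none >= 77, wrap to smallest pos 15 -> ND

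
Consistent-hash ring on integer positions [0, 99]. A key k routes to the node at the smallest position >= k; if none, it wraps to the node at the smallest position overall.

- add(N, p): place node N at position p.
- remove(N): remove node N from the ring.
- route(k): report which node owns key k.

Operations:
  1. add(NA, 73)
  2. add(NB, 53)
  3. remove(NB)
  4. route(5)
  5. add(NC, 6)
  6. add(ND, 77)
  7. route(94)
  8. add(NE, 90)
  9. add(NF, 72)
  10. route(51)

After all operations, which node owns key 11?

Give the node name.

Answer: NF

Derivation:
Op 1: add NA@73 -> ring=[73:NA]
Op 2: add NB@53 -> ring=[53:NB,73:NA]
Op 3: remove NB -> ring=[73:NA]
Op 4: route key 5: smallest pos >= 5 is 73 -> NA
Op 5: add NC@6 -> ring=[6:NC,73:NA]
Op 6: add ND@77 -> ring=[6:NC,73:NA,77:ND]
Op 7: route key 94: none >= 94, wrap to smallest pos 6 -> NC
Op 8: add NE@90 -> ring=[6:NC,73:NA,77:ND,90:NE]
Op 9: add NF@72 -> ring=[6:NC,72:NF,73:NA,77:ND,90:NE]
Op 10: route key 51: smallest pos >= 51 is 72 -> NF
Final route key 11: smallest pos >= 11 is 72 -> NF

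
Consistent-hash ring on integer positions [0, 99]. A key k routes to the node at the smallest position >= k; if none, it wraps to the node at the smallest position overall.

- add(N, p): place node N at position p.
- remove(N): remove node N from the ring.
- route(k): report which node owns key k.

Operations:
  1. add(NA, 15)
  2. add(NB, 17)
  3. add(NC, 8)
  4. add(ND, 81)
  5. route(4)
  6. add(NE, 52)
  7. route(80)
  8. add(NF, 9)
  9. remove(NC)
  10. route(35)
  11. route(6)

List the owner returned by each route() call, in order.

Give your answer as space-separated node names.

Op 1: add NA@15 -> ring=[15:NA]
Op 2: add NB@17 -> ring=[15:NA,17:NB]
Op 3: add NC@8 -> ring=[8:NC,15:NA,17:NB]
Op 4: add ND@81 -> ring=[8:NC,15:NA,17:NB,81:ND]
Op 5: route key 4: smallest pos >= 4 is 8 -> NC
Op 6: add NE@52 -> ring=[8:NC,15:NA,17:NB,52:NE,81:ND]
Op 7: route key 80: smallest pos >= 80 is 81 -> ND
Op 8: add NF@9 -> ring=[8:NC,9:NF,15:NA,17:NB,52:NE,81:ND]
Op 9: remove NC -> ring=[9:NF,15:NA,17:NB,52:NE,81:ND]
Op 10: route key 35: smallest pos >= 35 is 52 -> NE
Op 11: route key 6: smallest pos >= 6 is 9 -> NF

Answer: NC ND NE NF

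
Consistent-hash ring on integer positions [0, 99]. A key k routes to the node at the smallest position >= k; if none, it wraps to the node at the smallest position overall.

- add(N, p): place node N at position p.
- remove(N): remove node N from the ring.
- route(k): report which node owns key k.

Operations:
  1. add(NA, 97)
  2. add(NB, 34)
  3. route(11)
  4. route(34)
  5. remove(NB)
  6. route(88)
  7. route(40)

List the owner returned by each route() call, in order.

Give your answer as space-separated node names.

Op 1: add NA@97 -> ring=[97:NA]
Op 2: add NB@34 -> ring=[34:NB,97:NA]
Op 3: route key 11: smallest pos >= 11 is 34 -> NB
Op 4: route key 34: smallest pos >= 34 is 34 -> NB
Op 5: remove NB -> ring=[97:NA]
Op 6: route key 88: smallest pos >= 88 is 97 -> NA
Op 7: route key 40: smallest pos >= 40 is 97 -> NA

Answer: NB NB NA NA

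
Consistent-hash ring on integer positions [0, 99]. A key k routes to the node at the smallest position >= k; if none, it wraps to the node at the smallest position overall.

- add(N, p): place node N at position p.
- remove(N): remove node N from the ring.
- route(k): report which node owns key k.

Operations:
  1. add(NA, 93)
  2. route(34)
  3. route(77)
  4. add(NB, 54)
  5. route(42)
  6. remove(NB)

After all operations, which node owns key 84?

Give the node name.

Answer: NA

Derivation:
Op 1: add NA@93 -> ring=[93:NA]
Op 2: route key 34: smallest pos >= 34 is 93 -> NA
Op 3: route key 77: smallest pos >= 77 is 93 -> NA
Op 4: add NB@54 -> ring=[54:NB,93:NA]
Op 5: route key 42: smallest pos >= 42 is 54 -> NB
Op 6: remove NB -> ring=[93:NA]
Final route key 84: smallest pos >= 84 is 93 -> NA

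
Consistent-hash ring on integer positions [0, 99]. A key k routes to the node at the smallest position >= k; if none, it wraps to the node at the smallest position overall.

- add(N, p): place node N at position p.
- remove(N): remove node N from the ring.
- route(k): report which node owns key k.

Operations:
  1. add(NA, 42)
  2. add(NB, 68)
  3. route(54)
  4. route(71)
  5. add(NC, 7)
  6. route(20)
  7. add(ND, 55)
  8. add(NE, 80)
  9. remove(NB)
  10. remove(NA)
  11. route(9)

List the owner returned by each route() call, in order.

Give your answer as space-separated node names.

Op 1: add NA@42 -> ring=[42:NA]
Op 2: add NB@68 -> ring=[42:NA,68:NB]
Op 3: route key 54: smallest pos >= 54 is 68 -> NB
Op 4: route key 71: none >= 71, wrap to smallest pos 42 -> NA
Op 5: add NC@7 -> ring=[7:NC,42:NA,68:NB]
Op 6: route key 20: smallest pos >= 20 is 42 -> NA
Op 7: add ND@55 -> ring=[7:NC,42:NA,55:ND,68:NB]
Op 8: add NE@80 -> ring=[7:NC,42:NA,55:ND,68:NB,80:NE]
Op 9: remove NB -> ring=[7:NC,42:NA,55:ND,80:NE]
Op 10: remove NA -> ring=[7:NC,55:ND,80:NE]
Op 11: route key 9: smallest pos >= 9 is 55 -> ND

Answer: NB NA NA ND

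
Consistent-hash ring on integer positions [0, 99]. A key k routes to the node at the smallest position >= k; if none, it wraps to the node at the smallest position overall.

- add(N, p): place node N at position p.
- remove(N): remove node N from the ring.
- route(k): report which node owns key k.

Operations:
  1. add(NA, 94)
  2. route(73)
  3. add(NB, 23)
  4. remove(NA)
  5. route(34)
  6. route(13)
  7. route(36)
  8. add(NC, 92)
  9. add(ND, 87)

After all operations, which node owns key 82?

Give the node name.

Op 1: add NA@94 -> ring=[94:NA]
Op 2: route key 73: smallest pos >= 73 is 94 -> NA
Op 3: add NB@23 -> ring=[23:NB,94:NA]
Op 4: remove NA -> ring=[23:NB]
Op 5: route key 34: none >= 34, wrap to smallest pos 23 -> NB
Op 6: route key 13: smallest pos >= 13 is 23 -> NB
Op 7: route key 36: none >= 36, wrap to smallest pos 23 -> NB
Op 8: add NC@92 -> ring=[23:NB,92:NC]
Op 9: add ND@87 -> ring=[23:NB,87:ND,92:NC]
Final route key 82: smallest pos >= 82 is 87 -> ND

Answer: ND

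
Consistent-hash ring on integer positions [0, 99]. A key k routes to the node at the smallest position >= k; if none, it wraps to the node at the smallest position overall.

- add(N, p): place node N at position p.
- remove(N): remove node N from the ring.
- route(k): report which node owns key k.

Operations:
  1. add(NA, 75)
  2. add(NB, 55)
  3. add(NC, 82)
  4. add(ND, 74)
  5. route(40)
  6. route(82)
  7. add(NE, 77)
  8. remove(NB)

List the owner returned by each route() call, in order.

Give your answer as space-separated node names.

Op 1: add NA@75 -> ring=[75:NA]
Op 2: add NB@55 -> ring=[55:NB,75:NA]
Op 3: add NC@82 -> ring=[55:NB,75:NA,82:NC]
Op 4: add ND@74 -> ring=[55:NB,74:ND,75:NA,82:NC]
Op 5: route key 40: smallest pos >= 40 is 55 -> NB
Op 6: route key 82: smallest pos >= 82 is 82 -> NC
Op 7: add NE@77 -> ring=[55:NB,74:ND,75:NA,77:NE,82:NC]
Op 8: remove NB -> ring=[74:ND,75:NA,77:NE,82:NC]

Answer: NB NC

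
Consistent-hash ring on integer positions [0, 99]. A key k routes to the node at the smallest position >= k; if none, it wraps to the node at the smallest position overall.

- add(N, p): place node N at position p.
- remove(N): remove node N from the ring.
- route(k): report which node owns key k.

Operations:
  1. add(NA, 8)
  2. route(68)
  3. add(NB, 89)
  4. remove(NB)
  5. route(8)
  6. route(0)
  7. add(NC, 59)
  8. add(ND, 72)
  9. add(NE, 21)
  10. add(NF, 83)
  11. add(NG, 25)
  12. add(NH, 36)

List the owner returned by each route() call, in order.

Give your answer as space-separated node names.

Answer: NA NA NA

Derivation:
Op 1: add NA@8 -> ring=[8:NA]
Op 2: route key 68: none >= 68, wrap to smallest pos 8 -> NA
Op 3: add NB@89 -> ring=[8:NA,89:NB]
Op 4: remove NB -> ring=[8:NA]
Op 5: route key 8: smallest pos >= 8 is 8 -> NA
Op 6: route key 0: smallest pos >= 0 is 8 -> NA
Op 7: add NC@59 -> ring=[8:NA,59:NC]
Op 8: add ND@72 -> ring=[8:NA,59:NC,72:ND]
Op 9: add NE@21 -> ring=[8:NA,21:NE,59:NC,72:ND]
Op 10: add NF@83 -> ring=[8:NA,21:NE,59:NC,72:ND,83:NF]
Op 11: add NG@25 -> ring=[8:NA,21:NE,25:NG,59:NC,72:ND,83:NF]
Op 12: add NH@36 -> ring=[8:NA,21:NE,25:NG,36:NH,59:NC,72:ND,83:NF]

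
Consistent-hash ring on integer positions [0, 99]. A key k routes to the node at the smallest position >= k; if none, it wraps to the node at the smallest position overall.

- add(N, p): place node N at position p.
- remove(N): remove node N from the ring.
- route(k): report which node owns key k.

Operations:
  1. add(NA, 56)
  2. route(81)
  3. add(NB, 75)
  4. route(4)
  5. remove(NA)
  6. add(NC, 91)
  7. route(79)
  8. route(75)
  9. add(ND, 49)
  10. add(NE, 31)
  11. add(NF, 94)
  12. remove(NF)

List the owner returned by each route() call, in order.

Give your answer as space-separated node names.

Answer: NA NA NC NB

Derivation:
Op 1: add NA@56 -> ring=[56:NA]
Op 2: route key 81: none >= 81, wrap to smallest pos 56 -> NA
Op 3: add NB@75 -> ring=[56:NA,75:NB]
Op 4: route key 4: smallest pos >= 4 is 56 -> NA
Op 5: remove NA -> ring=[75:NB]
Op 6: add NC@91 -> ring=[75:NB,91:NC]
Op 7: route key 79: smallest pos >= 79 is 91 -> NC
Op 8: route key 75: smallest pos >= 75 is 75 -> NB
Op 9: add ND@49 -> ring=[49:ND,75:NB,91:NC]
Op 10: add NE@31 -> ring=[31:NE,49:ND,75:NB,91:NC]
Op 11: add NF@94 -> ring=[31:NE,49:ND,75:NB,91:NC,94:NF]
Op 12: remove NF -> ring=[31:NE,49:ND,75:NB,91:NC]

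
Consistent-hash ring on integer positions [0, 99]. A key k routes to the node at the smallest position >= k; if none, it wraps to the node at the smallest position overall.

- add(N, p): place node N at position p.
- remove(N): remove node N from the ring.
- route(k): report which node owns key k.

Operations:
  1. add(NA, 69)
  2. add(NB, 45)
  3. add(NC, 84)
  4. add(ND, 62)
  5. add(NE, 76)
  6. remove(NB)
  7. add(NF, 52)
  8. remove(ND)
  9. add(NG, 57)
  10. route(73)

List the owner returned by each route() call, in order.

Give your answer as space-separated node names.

Op 1: add NA@69 -> ring=[69:NA]
Op 2: add NB@45 -> ring=[45:NB,69:NA]
Op 3: add NC@84 -> ring=[45:NB,69:NA,84:NC]
Op 4: add ND@62 -> ring=[45:NB,62:ND,69:NA,84:NC]
Op 5: add NE@76 -> ring=[45:NB,62:ND,69:NA,76:NE,84:NC]
Op 6: remove NB -> ring=[62:ND,69:NA,76:NE,84:NC]
Op 7: add NF@52 -> ring=[52:NF,62:ND,69:NA,76:NE,84:NC]
Op 8: remove ND -> ring=[52:NF,69:NA,76:NE,84:NC]
Op 9: add NG@57 -> ring=[52:NF,57:NG,69:NA,76:NE,84:NC]
Op 10: route key 73: smallest pos >= 73 is 76 -> NE

Answer: NE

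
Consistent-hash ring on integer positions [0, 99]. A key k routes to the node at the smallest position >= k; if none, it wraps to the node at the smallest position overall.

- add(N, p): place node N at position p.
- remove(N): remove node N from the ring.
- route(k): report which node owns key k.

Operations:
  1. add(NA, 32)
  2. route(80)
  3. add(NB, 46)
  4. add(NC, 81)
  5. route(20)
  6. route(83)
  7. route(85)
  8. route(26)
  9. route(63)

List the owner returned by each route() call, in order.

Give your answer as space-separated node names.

Answer: NA NA NA NA NA NC

Derivation:
Op 1: add NA@32 -> ring=[32:NA]
Op 2: route key 80: none >= 80, wrap to smallest pos 32 -> NA
Op 3: add NB@46 -> ring=[32:NA,46:NB]
Op 4: add NC@81 -> ring=[32:NA,46:NB,81:NC]
Op 5: route key 20: smallest pos >= 20 is 32 -> NA
Op 6: route key 83: none >= 83, wrap to smallest pos 32 -> NA
Op 7: route key 85: none >= 85, wrap to smallest pos 32 -> NA
Op 8: route key 26: smallest pos >= 26 is 32 -> NA
Op 9: route key 63: smallest pos >= 63 is 81 -> NC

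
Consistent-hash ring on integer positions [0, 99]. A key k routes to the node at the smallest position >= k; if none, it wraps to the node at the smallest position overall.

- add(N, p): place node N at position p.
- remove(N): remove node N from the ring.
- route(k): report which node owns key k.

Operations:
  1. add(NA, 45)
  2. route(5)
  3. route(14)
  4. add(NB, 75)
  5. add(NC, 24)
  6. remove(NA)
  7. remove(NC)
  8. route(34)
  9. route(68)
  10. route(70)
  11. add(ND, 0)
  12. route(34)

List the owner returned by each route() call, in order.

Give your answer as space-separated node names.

Answer: NA NA NB NB NB NB

Derivation:
Op 1: add NA@45 -> ring=[45:NA]
Op 2: route key 5: smallest pos >= 5 is 45 -> NA
Op 3: route key 14: smallest pos >= 14 is 45 -> NA
Op 4: add NB@75 -> ring=[45:NA,75:NB]
Op 5: add NC@24 -> ring=[24:NC,45:NA,75:NB]
Op 6: remove NA -> ring=[24:NC,75:NB]
Op 7: remove NC -> ring=[75:NB]
Op 8: route key 34: smallest pos >= 34 is 75 -> NB
Op 9: route key 68: smallest pos >= 68 is 75 -> NB
Op 10: route key 70: smallest pos >= 70 is 75 -> NB
Op 11: add ND@0 -> ring=[0:ND,75:NB]
Op 12: route key 34: smallest pos >= 34 is 75 -> NB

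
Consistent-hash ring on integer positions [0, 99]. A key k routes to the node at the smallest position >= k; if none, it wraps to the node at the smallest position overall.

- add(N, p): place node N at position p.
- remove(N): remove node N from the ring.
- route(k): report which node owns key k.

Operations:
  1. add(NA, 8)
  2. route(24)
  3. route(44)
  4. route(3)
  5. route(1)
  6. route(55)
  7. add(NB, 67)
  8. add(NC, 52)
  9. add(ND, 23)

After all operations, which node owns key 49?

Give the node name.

Op 1: add NA@8 -> ring=[8:NA]
Op 2: route key 24: none >= 24, wrap to smallest pos 8 -> NA
Op 3: route key 44: none >= 44, wrap to smallest pos 8 -> NA
Op 4: route key 3: smallest pos >= 3 is 8 -> NA
Op 5: route key 1: smallest pos >= 1 is 8 -> NA
Op 6: route key 55: none >= 55, wrap to smallest pos 8 -> NA
Op 7: add NB@67 -> ring=[8:NA,67:NB]
Op 8: add NC@52 -> ring=[8:NA,52:NC,67:NB]
Op 9: add ND@23 -> ring=[8:NA,23:ND,52:NC,67:NB]
Final route key 49: smallest pos >= 49 is 52 -> NC

Answer: NC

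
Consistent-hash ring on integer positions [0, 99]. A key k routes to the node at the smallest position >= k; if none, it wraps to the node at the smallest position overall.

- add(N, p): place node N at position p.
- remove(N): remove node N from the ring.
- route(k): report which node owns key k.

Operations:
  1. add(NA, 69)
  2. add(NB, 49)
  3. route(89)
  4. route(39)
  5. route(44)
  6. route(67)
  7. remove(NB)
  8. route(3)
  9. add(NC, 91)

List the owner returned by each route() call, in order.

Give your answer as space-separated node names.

Answer: NB NB NB NA NA

Derivation:
Op 1: add NA@69 -> ring=[69:NA]
Op 2: add NB@49 -> ring=[49:NB,69:NA]
Op 3: route key 89: none >= 89, wrap to smallest pos 49 -> NB
Op 4: route key 39: smallest pos >= 39 is 49 -> NB
Op 5: route key 44: smallest pos >= 44 is 49 -> NB
Op 6: route key 67: smallest pos >= 67 is 69 -> NA
Op 7: remove NB -> ring=[69:NA]
Op 8: route key 3: smallest pos >= 3 is 69 -> NA
Op 9: add NC@91 -> ring=[69:NA,91:NC]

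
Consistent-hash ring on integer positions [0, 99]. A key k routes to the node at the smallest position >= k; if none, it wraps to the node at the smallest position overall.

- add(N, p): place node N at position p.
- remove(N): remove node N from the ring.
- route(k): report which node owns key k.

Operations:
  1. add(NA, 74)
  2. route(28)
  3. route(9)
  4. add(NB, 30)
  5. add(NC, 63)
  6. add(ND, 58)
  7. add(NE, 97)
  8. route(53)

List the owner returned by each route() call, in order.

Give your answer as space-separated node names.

Op 1: add NA@74 -> ring=[74:NA]
Op 2: route key 28: smallest pos >= 28 is 74 -> NA
Op 3: route key 9: smallest pos >= 9 is 74 -> NA
Op 4: add NB@30 -> ring=[30:NB,74:NA]
Op 5: add NC@63 -> ring=[30:NB,63:NC,74:NA]
Op 6: add ND@58 -> ring=[30:NB,58:ND,63:NC,74:NA]
Op 7: add NE@97 -> ring=[30:NB,58:ND,63:NC,74:NA,97:NE]
Op 8: route key 53: smallest pos >= 53 is 58 -> ND

Answer: NA NA ND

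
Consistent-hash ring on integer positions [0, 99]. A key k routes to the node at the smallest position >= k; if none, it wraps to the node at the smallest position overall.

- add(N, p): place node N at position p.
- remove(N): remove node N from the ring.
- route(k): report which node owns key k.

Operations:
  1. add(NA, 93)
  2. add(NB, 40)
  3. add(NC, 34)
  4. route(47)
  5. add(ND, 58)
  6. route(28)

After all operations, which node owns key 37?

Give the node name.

Op 1: add NA@93 -> ring=[93:NA]
Op 2: add NB@40 -> ring=[40:NB,93:NA]
Op 3: add NC@34 -> ring=[34:NC,40:NB,93:NA]
Op 4: route key 47: smallest pos >= 47 is 93 -> NA
Op 5: add ND@58 -> ring=[34:NC,40:NB,58:ND,93:NA]
Op 6: route key 28: smallest pos >= 28 is 34 -> NC
Final route key 37: smallest pos >= 37 is 40 -> NB

Answer: NB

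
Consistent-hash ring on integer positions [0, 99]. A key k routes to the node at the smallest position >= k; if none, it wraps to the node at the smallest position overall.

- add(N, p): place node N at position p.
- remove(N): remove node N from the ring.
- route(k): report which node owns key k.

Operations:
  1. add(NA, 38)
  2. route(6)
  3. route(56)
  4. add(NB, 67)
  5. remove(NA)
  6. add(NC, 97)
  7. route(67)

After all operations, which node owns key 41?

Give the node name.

Op 1: add NA@38 -> ring=[38:NA]
Op 2: route key 6: smallest pos >= 6 is 38 -> NA
Op 3: route key 56: none >= 56, wrap to smallest pos 38 -> NA
Op 4: add NB@67 -> ring=[38:NA,67:NB]
Op 5: remove NA -> ring=[67:NB]
Op 6: add NC@97 -> ring=[67:NB,97:NC]
Op 7: route key 67: smallest pos >= 67 is 67 -> NB
Final route key 41: smallest pos >= 41 is 67 -> NB

Answer: NB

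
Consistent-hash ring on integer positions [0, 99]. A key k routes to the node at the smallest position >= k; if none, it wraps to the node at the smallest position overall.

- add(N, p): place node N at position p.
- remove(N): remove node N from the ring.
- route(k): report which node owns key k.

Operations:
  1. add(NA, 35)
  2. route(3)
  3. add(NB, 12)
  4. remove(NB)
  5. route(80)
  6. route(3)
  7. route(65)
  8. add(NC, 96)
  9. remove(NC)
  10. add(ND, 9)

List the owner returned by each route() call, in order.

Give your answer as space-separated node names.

Answer: NA NA NA NA

Derivation:
Op 1: add NA@35 -> ring=[35:NA]
Op 2: route key 3: smallest pos >= 3 is 35 -> NA
Op 3: add NB@12 -> ring=[12:NB,35:NA]
Op 4: remove NB -> ring=[35:NA]
Op 5: route key 80: none >= 80, wrap to smallest pos 35 -> NA
Op 6: route key 3: smallest pos >= 3 is 35 -> NA
Op 7: route key 65: none >= 65, wrap to smallest pos 35 -> NA
Op 8: add NC@96 -> ring=[35:NA,96:NC]
Op 9: remove NC -> ring=[35:NA]
Op 10: add ND@9 -> ring=[9:ND,35:NA]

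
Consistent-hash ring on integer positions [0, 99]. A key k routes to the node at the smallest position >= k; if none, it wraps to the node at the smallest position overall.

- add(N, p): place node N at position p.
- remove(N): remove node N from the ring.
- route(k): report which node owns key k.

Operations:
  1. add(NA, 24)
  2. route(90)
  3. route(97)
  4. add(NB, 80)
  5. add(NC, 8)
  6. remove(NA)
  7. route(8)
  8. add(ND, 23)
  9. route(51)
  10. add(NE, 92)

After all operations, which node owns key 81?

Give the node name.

Op 1: add NA@24 -> ring=[24:NA]
Op 2: route key 90: none >= 90, wrap to smallest pos 24 -> NA
Op 3: route key 97: none >= 97, wrap to smallest pos 24 -> NA
Op 4: add NB@80 -> ring=[24:NA,80:NB]
Op 5: add NC@8 -> ring=[8:NC,24:NA,80:NB]
Op 6: remove NA -> ring=[8:NC,80:NB]
Op 7: route key 8: smallest pos >= 8 is 8 -> NC
Op 8: add ND@23 -> ring=[8:NC,23:ND,80:NB]
Op 9: route key 51: smallest pos >= 51 is 80 -> NB
Op 10: add NE@92 -> ring=[8:NC,23:ND,80:NB,92:NE]
Final route key 81: smallest pos >= 81 is 92 -> NE

Answer: NE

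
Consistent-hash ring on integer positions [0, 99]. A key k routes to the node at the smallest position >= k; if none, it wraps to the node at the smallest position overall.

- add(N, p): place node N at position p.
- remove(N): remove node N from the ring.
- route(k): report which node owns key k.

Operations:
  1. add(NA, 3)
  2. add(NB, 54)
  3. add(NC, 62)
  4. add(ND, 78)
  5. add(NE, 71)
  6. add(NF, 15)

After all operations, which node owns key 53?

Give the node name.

Answer: NB

Derivation:
Op 1: add NA@3 -> ring=[3:NA]
Op 2: add NB@54 -> ring=[3:NA,54:NB]
Op 3: add NC@62 -> ring=[3:NA,54:NB,62:NC]
Op 4: add ND@78 -> ring=[3:NA,54:NB,62:NC,78:ND]
Op 5: add NE@71 -> ring=[3:NA,54:NB,62:NC,71:NE,78:ND]
Op 6: add NF@15 -> ring=[3:NA,15:NF,54:NB,62:NC,71:NE,78:ND]
Final route key 53: smallest pos >= 53 is 54 -> NB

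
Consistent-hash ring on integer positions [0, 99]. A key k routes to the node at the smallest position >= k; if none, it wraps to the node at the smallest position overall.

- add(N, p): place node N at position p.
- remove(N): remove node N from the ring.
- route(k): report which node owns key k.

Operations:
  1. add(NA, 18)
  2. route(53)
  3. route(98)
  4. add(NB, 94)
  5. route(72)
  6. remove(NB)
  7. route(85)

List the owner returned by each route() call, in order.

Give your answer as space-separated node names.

Op 1: add NA@18 -> ring=[18:NA]
Op 2: route key 53: none >= 53, wrap to smallest pos 18 -> NA
Op 3: route key 98: none >= 98, wrap to smallest pos 18 -> NA
Op 4: add NB@94 -> ring=[18:NA,94:NB]
Op 5: route key 72: smallest pos >= 72 is 94 -> NB
Op 6: remove NB -> ring=[18:NA]
Op 7: route key 85: none >= 85, wrap to smallest pos 18 -> NA

Answer: NA NA NB NA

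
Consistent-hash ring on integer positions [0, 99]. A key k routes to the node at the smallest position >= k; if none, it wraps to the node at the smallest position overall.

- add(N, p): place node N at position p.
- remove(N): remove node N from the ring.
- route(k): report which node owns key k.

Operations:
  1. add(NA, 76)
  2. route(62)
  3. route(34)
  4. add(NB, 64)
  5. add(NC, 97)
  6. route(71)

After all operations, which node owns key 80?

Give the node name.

Answer: NC

Derivation:
Op 1: add NA@76 -> ring=[76:NA]
Op 2: route key 62: smallest pos >= 62 is 76 -> NA
Op 3: route key 34: smallest pos >= 34 is 76 -> NA
Op 4: add NB@64 -> ring=[64:NB,76:NA]
Op 5: add NC@97 -> ring=[64:NB,76:NA,97:NC]
Op 6: route key 71: smallest pos >= 71 is 76 -> NA
Final route key 80: smallest pos >= 80 is 97 -> NC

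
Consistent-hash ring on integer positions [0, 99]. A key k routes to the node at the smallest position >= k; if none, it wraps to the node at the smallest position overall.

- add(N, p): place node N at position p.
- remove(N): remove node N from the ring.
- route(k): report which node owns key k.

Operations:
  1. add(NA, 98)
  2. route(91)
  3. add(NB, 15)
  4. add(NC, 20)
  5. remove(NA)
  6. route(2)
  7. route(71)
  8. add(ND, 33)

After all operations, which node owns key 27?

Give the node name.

Answer: ND

Derivation:
Op 1: add NA@98 -> ring=[98:NA]
Op 2: route key 91: smallest pos >= 91 is 98 -> NA
Op 3: add NB@15 -> ring=[15:NB,98:NA]
Op 4: add NC@20 -> ring=[15:NB,20:NC,98:NA]
Op 5: remove NA -> ring=[15:NB,20:NC]
Op 6: route key 2: smallest pos >= 2 is 15 -> NB
Op 7: route key 71: none >= 71, wrap to smallest pos 15 -> NB
Op 8: add ND@33 -> ring=[15:NB,20:NC,33:ND]
Final route key 27: smallest pos >= 27 is 33 -> ND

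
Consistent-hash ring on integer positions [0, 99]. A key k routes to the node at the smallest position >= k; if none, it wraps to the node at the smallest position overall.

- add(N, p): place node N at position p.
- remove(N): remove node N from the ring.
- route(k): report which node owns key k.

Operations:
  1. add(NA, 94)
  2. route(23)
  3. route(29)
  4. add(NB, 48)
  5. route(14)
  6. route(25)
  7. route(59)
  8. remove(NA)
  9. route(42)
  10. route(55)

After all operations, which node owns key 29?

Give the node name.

Op 1: add NA@94 -> ring=[94:NA]
Op 2: route key 23: smallest pos >= 23 is 94 -> NA
Op 3: route key 29: smallest pos >= 29 is 94 -> NA
Op 4: add NB@48 -> ring=[48:NB,94:NA]
Op 5: route key 14: smallest pos >= 14 is 48 -> NB
Op 6: route key 25: smallest pos >= 25 is 48 -> NB
Op 7: route key 59: smallest pos >= 59 is 94 -> NA
Op 8: remove NA -> ring=[48:NB]
Op 9: route key 42: smallest pos >= 42 is 48 -> NB
Op 10: route key 55: none >= 55, wrap to smallest pos 48 -> NB
Final route key 29: smallest pos >= 29 is 48 -> NB

Answer: NB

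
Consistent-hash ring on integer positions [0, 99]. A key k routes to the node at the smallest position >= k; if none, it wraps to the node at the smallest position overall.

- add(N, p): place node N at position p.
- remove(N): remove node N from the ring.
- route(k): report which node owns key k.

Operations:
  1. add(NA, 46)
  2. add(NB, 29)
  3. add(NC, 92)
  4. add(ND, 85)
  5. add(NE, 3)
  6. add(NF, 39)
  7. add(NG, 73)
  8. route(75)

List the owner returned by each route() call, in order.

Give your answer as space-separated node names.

Op 1: add NA@46 -> ring=[46:NA]
Op 2: add NB@29 -> ring=[29:NB,46:NA]
Op 3: add NC@92 -> ring=[29:NB,46:NA,92:NC]
Op 4: add ND@85 -> ring=[29:NB,46:NA,85:ND,92:NC]
Op 5: add NE@3 -> ring=[3:NE,29:NB,46:NA,85:ND,92:NC]
Op 6: add NF@39 -> ring=[3:NE,29:NB,39:NF,46:NA,85:ND,92:NC]
Op 7: add NG@73 -> ring=[3:NE,29:NB,39:NF,46:NA,73:NG,85:ND,92:NC]
Op 8: route key 75: smallest pos >= 75 is 85 -> ND

Answer: ND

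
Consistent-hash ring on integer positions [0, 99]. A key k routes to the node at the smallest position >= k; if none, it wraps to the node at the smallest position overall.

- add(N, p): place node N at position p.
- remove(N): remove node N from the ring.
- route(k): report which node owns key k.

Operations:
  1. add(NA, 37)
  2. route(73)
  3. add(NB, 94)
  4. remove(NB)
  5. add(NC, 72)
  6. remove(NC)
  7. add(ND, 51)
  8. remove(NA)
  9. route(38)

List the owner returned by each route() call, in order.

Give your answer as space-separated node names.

Op 1: add NA@37 -> ring=[37:NA]
Op 2: route key 73: none >= 73, wrap to smallest pos 37 -> NA
Op 3: add NB@94 -> ring=[37:NA,94:NB]
Op 4: remove NB -> ring=[37:NA]
Op 5: add NC@72 -> ring=[37:NA,72:NC]
Op 6: remove NC -> ring=[37:NA]
Op 7: add ND@51 -> ring=[37:NA,51:ND]
Op 8: remove NA -> ring=[51:ND]
Op 9: route key 38: smallest pos >= 38 is 51 -> ND

Answer: NA ND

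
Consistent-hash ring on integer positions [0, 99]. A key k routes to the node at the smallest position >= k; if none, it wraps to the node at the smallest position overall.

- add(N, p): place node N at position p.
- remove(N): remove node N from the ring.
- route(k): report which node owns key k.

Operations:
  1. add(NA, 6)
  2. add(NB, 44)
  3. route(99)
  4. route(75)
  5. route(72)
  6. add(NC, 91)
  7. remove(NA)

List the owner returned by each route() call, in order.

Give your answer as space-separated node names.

Op 1: add NA@6 -> ring=[6:NA]
Op 2: add NB@44 -> ring=[6:NA,44:NB]
Op 3: route key 99: none >= 99, wrap to smallest pos 6 -> NA
Op 4: route key 75: none >= 75, wrap to smallest pos 6 -> NA
Op 5: route key 72: none >= 72, wrap to smallest pos 6 -> NA
Op 6: add NC@91 -> ring=[6:NA,44:NB,91:NC]
Op 7: remove NA -> ring=[44:NB,91:NC]

Answer: NA NA NA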